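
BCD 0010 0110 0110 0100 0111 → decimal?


Each 4-bit group → digit:
  0010 → 2
  0110 → 6
  0110 → 6
  0100 → 4
  0111 → 7
= 26647


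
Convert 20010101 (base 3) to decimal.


Positional values (base 3):
  1 × 3^0 = 1 × 1 = 1
  0 × 3^1 = 0 × 3 = 0
  1 × 3^2 = 1 × 9 = 9
  0 × 3^3 = 0 × 27 = 0
  1 × 3^4 = 1 × 81 = 81
  0 × 3^5 = 0 × 243 = 0
  0 × 3^6 = 0 × 729 = 0
  2 × 3^7 = 2 × 2187 = 4374
Sum = 1 + 0 + 9 + 0 + 81 + 0 + 0 + 4374
= 4465


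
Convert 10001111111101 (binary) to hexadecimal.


Group into 4-bit nibbles: 0010001111111101
  0010 = 2
  0011 = 3
  1111 = F
  1101 = D
= 0x23FD


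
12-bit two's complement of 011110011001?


Original: 011110011001
Step 1 - Invert all bits: 100001100110
Step 2 - Add 1: 100001100110 + 1
= 100001100111 (represents -1945)


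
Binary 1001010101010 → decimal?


Positional values:
Bit 1: 1 × 2^1 = 2
Bit 3: 1 × 2^3 = 8
Bit 5: 1 × 2^5 = 32
Bit 7: 1 × 2^7 = 128
Bit 9: 1 × 2^9 = 512
Bit 12: 1 × 2^12 = 4096
Sum = 2 + 8 + 32 + 128 + 512 + 4096
= 4778


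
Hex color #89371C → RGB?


Hex: #89371C
R = 89₁₆ = 137
G = 37₁₆ = 55
B = 1C₁₆ = 28
= RGB(137, 55, 28)


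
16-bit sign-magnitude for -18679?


Sign bit: 1 (negative)
Magnitude: 18679 = 100100011110111
= 1100100011110111


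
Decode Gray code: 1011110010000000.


Gray code: 1011110010000000
MSB stays the same: 1
Each subsequent bit = prev_binary XOR current_gray:
  B[1] = 1 XOR 0 = 1
  B[2] = 1 XOR 1 = 0
  B[3] = 0 XOR 1 = 1
  B[4] = 1 XOR 1 = 0
  B[5] = 0 XOR 1 = 1
  B[6] = 1 XOR 0 = 1
  B[7] = 1 XOR 0 = 1
  B[8] = 1 XOR 1 = 0
  B[9] = 0 XOR 0 = 0
  B[10] = 0 XOR 0 = 0
  B[11] = 0 XOR 0 = 0
  B[12] = 0 XOR 0 = 0
  B[13] = 0 XOR 0 = 0
  B[14] = 0 XOR 0 = 0
  B[15] = 0 XOR 0 = 0
= 1101011100000000 (55040 decimal)


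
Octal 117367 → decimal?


Positional values:
Position 0: 7 × 8^0 = 7
Position 1: 6 × 8^1 = 48
Position 2: 3 × 8^2 = 192
Position 3: 7 × 8^3 = 3584
Position 4: 1 × 8^4 = 4096
Position 5: 1 × 8^5 = 32768
Sum = 7 + 48 + 192 + 3584 + 4096 + 32768
= 40695


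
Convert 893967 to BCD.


Each digit → 4-bit binary:
  8 → 1000
  9 → 1001
  3 → 0011
  9 → 1001
  6 → 0110
  7 → 0111
= 1000 1001 0011 1001 0110 0111


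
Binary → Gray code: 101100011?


Binary: 101100011
Gray code: G = B XOR (B >> 1)
B >> 1 = 010110001
101100011 XOR 010110001:
  1 XOR 0 = 1
  0 XOR 1 = 1
  1 XOR 0 = 1
  1 XOR 1 = 0
  0 XOR 1 = 1
  0 XOR 0 = 0
  0 XOR 0 = 0
  1 XOR 0 = 1
  1 XOR 1 = 0
= 111010010


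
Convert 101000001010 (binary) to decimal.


Positional values:
Bit 1: 1 × 2^1 = 2
Bit 3: 1 × 2^3 = 8
Bit 9: 1 × 2^9 = 512
Bit 11: 1 × 2^11 = 2048
Sum = 2 + 8 + 512 + 2048
= 2570


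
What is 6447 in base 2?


Divide by 2 repeatedly:
6447 ÷ 2 = 3223 remainder 1
3223 ÷ 2 = 1611 remainder 1
1611 ÷ 2 = 805 remainder 1
805 ÷ 2 = 402 remainder 1
402 ÷ 2 = 201 remainder 0
201 ÷ 2 = 100 remainder 1
100 ÷ 2 = 50 remainder 0
50 ÷ 2 = 25 remainder 0
25 ÷ 2 = 12 remainder 1
12 ÷ 2 = 6 remainder 0
6 ÷ 2 = 3 remainder 0
3 ÷ 2 = 1 remainder 1
1 ÷ 2 = 0 remainder 1
Reading remainders bottom-up:
= 1100100101111


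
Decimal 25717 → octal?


Divide by 8 repeatedly:
25717 ÷ 8 = 3214 remainder 5
3214 ÷ 8 = 401 remainder 6
401 ÷ 8 = 50 remainder 1
50 ÷ 8 = 6 remainder 2
6 ÷ 8 = 0 remainder 6
Reading remainders bottom-up:
= 0o62165


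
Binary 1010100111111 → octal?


Group into 3-bit groups: 001010100111111
  001 = 1
  010 = 2
  100 = 4
  111 = 7
  111 = 7
= 0o12477


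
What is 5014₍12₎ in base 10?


Positional values (base 12):
  4 × 12^0 = 4 × 1 = 4
  1 × 12^1 = 1 × 12 = 12
  0 × 12^2 = 0 × 144 = 0
  5 × 12^3 = 5 × 1728 = 8640
Sum = 4 + 12 + 0 + 8640
= 8656


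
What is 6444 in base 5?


Divide by 5 repeatedly:
6444 ÷ 5 = 1288 remainder 4
1288 ÷ 5 = 257 remainder 3
257 ÷ 5 = 51 remainder 2
51 ÷ 5 = 10 remainder 1
10 ÷ 5 = 2 remainder 0
2 ÷ 5 = 0 remainder 2
Reading remainders bottom-up:
= 201234


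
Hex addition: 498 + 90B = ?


Align and add column by column (LSB to MSB, each column mod 16 with carry):
  0498
+ 090B
  ----
  col 0: 8(8) + B(11) + 0 (carry in) = 19 → 3(3), carry out 1
  col 1: 9(9) + 0(0) + 1 (carry in) = 10 → A(10), carry out 0
  col 2: 4(4) + 9(9) + 0 (carry in) = 13 → D(13), carry out 0
  col 3: 0(0) + 0(0) + 0 (carry in) = 0 → 0(0), carry out 0
Reading digits MSB→LSB: 0DA3
Strip leading zeros: DA3
= 0xDA3


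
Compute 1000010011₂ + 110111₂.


Align and add column by column (LSB to MSB, carry propagating):
  01000010011
+ 00000110111
  -----------
  col 0: 1 + 1 + 0 (carry in) = 2 → bit 0, carry out 1
  col 1: 1 + 1 + 1 (carry in) = 3 → bit 1, carry out 1
  col 2: 0 + 1 + 1 (carry in) = 2 → bit 0, carry out 1
  col 3: 0 + 0 + 1 (carry in) = 1 → bit 1, carry out 0
  col 4: 1 + 1 + 0 (carry in) = 2 → bit 0, carry out 1
  col 5: 0 + 1 + 1 (carry in) = 2 → bit 0, carry out 1
  col 6: 0 + 0 + 1 (carry in) = 1 → bit 1, carry out 0
  col 7: 0 + 0 + 0 (carry in) = 0 → bit 0, carry out 0
  col 8: 0 + 0 + 0 (carry in) = 0 → bit 0, carry out 0
  col 9: 1 + 0 + 0 (carry in) = 1 → bit 1, carry out 0
  col 10: 0 + 0 + 0 (carry in) = 0 → bit 0, carry out 0
Reading bits MSB→LSB: 01001001010
Strip leading zeros: 1001001010
= 1001001010


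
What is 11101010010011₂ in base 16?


Group into 4-bit nibbles: 0011101010010011
  0011 = 3
  1010 = A
  1001 = 9
  0011 = 3
= 0x3A93


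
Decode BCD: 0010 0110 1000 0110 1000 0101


Each 4-bit group → digit:
  0010 → 2
  0110 → 6
  1000 → 8
  0110 → 6
  1000 → 8
  0101 → 5
= 268685


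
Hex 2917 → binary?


Each hex digit → 4 binary bits:
  2 = 0010
  9 = 1001
  1 = 0001
  7 = 0111
Concatenate: 0010 1001 0001 0111
= 0010100100010111


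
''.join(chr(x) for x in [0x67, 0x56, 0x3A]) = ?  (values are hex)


Codes (hex): 0x67 0x56 0x3A
Per-code ASCII lookup:
  0x67 = 103  (range 97-122: lowercase, 103 - 97 = 6) → 'g'
  0x56 = 86  (range 65-90: uppercase, 86 - 65 = 21) → 'V'
  0x3A = 58  (special character) → ':'
= 'gV:'


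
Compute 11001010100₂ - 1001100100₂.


Align and subtract column by column (LSB to MSB, borrowing when needed):
  11001010100
- 01001100100
  -----------
  col 0: (0 - 0 borrow-in) - 0 → 0 - 0 = 0, borrow out 0
  col 1: (0 - 0 borrow-in) - 0 → 0 - 0 = 0, borrow out 0
  col 2: (1 - 0 borrow-in) - 1 → 1 - 1 = 0, borrow out 0
  col 3: (0 - 0 borrow-in) - 0 → 0 - 0 = 0, borrow out 0
  col 4: (1 - 0 borrow-in) - 0 → 1 - 0 = 1, borrow out 0
  col 5: (0 - 0 borrow-in) - 1 → borrow from next column: (0+2) - 1 = 1, borrow out 1
  col 6: (1 - 1 borrow-in) - 1 → borrow from next column: (0+2) - 1 = 1, borrow out 1
  col 7: (0 - 1 borrow-in) - 0 → borrow from next column: (-1+2) - 0 = 1, borrow out 1
  col 8: (0 - 1 borrow-in) - 0 → borrow from next column: (-1+2) - 0 = 1, borrow out 1
  col 9: (1 - 1 borrow-in) - 1 → borrow from next column: (0+2) - 1 = 1, borrow out 1
  col 10: (1 - 1 borrow-in) - 0 → 0 - 0 = 0, borrow out 0
Reading bits MSB→LSB: 01111110000
Strip leading zeros: 1111110000
= 1111110000


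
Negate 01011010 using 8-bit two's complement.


Original: 01011010
Step 1 - Invert all bits: 10100101
Step 2 - Add 1: 10100101 + 1
= 10100110 (represents -90)


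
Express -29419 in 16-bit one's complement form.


Original: 0111001011101011
Invert all bits:
  bit 0: 0 → 1
  bit 1: 1 → 0
  bit 2: 1 → 0
  bit 3: 1 → 0
  bit 4: 0 → 1
  bit 5: 0 → 1
  bit 6: 1 → 0
  bit 7: 0 → 1
  bit 8: 1 → 0
  bit 9: 1 → 0
  bit 10: 1 → 0
  bit 11: 0 → 1
  bit 12: 1 → 0
  bit 13: 0 → 1
  bit 14: 1 → 0
  bit 15: 1 → 0
= 1000110100010100


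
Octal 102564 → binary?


Each octal digit → 3 binary bits:
  1 = 001
  0 = 000
  2 = 010
  5 = 101
  6 = 110
  4 = 100
Concatenate: 001 000 010 101 110 100
= 001000010101110100


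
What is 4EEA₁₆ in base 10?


Positional values:
Position 0: A × 16^0 = 10 × 1 = 10
Position 1: E × 16^1 = 14 × 16 = 224
Position 2: E × 16^2 = 14 × 256 = 3584
Position 3: 4 × 16^3 = 4 × 4096 = 16384
Sum = 10 + 224 + 3584 + 16384
= 20202


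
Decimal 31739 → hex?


Divide by 16 repeatedly:
31739 ÷ 16 = 1983 remainder 11 (B)
1983 ÷ 16 = 123 remainder 15 (F)
123 ÷ 16 = 7 remainder 11 (B)
7 ÷ 16 = 0 remainder 7 (7)
Reading remainders bottom-up:
= 0x7BFB


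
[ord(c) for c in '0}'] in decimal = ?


String: '0}'  (2 characters)
Per-character ASCII lookup:
  '0': digits start at 48: '0' = 48 + 0 = 48
  '}': special character: '}' = 125
= 48 125


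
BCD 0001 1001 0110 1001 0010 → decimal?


Each 4-bit group → digit:
  0001 → 1
  1001 → 9
  0110 → 6
  1001 → 9
  0010 → 2
= 19692


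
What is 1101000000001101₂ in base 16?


Group into 4-bit nibbles: 1101000000001101
  1101 = D
  0000 = 0
  0000 = 0
  1101 = D
= 0xD00D


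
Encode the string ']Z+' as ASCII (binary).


String: ']Z+'  (3 characters)
Per-character ASCII lookup:
  ']': special character: ']' = 93 → 1011101
  'Z': uppercase starts at 65: 'Z' = 65 + 25 = 90 → 1011010
  '+': special character: '+' = 43 → 101011
= 1011101 1011010 101011


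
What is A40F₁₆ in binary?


Each hex digit → 4 binary bits:
  A = 1010
  4 = 0100
  0 = 0000
  F = 1111
Concatenate: 1010 0100 0000 1111
= 1010010000001111


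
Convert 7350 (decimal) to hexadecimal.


Divide by 16 repeatedly:
7350 ÷ 16 = 459 remainder 6 (6)
459 ÷ 16 = 28 remainder 11 (B)
28 ÷ 16 = 1 remainder 12 (C)
1 ÷ 16 = 0 remainder 1 (1)
Reading remainders bottom-up:
= 0x1CB6


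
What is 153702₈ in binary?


Each octal digit → 3 binary bits:
  1 = 001
  5 = 101
  3 = 011
  7 = 111
  0 = 000
  2 = 010
Concatenate: 001 101 011 111 000 010
= 001101011111000010


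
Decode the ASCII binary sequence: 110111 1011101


Codes (binary): 110111 1011101
Per-code ASCII lookup:
  110111 = 55  (range 48-57: digits, 55 - 48 = 7) → '7'
  1011101 = 93  (special character) → ']'
= '7]'


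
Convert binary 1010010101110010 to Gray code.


Binary: 1010010101110010
Gray code: G = B XOR (B >> 1)
B >> 1 = 0101001010111001
1010010101110010 XOR 0101001010111001:
  1 XOR 0 = 1
  0 XOR 1 = 1
  1 XOR 0 = 1
  0 XOR 1 = 1
  0 XOR 0 = 0
  1 XOR 0 = 1
  0 XOR 1 = 1
  1 XOR 0 = 1
  0 XOR 1 = 1
  1 XOR 0 = 1
  1 XOR 1 = 0
  1 XOR 1 = 0
  0 XOR 1 = 1
  0 XOR 0 = 0
  1 XOR 0 = 1
  0 XOR 1 = 1
= 1111011111001011


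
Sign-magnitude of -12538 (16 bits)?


Sign bit: 1 (negative)
Magnitude: 12538 = 011000011111010
= 1011000011111010


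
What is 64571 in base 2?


Divide by 2 repeatedly:
64571 ÷ 2 = 32285 remainder 1
32285 ÷ 2 = 16142 remainder 1
16142 ÷ 2 = 8071 remainder 0
8071 ÷ 2 = 4035 remainder 1
4035 ÷ 2 = 2017 remainder 1
2017 ÷ 2 = 1008 remainder 1
1008 ÷ 2 = 504 remainder 0
504 ÷ 2 = 252 remainder 0
252 ÷ 2 = 126 remainder 0
126 ÷ 2 = 63 remainder 0
63 ÷ 2 = 31 remainder 1
31 ÷ 2 = 15 remainder 1
15 ÷ 2 = 7 remainder 1
7 ÷ 2 = 3 remainder 1
3 ÷ 2 = 1 remainder 1
1 ÷ 2 = 0 remainder 1
Reading remainders bottom-up:
= 1111110000111011


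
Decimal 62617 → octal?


Divide by 8 repeatedly:
62617 ÷ 8 = 7827 remainder 1
7827 ÷ 8 = 978 remainder 3
978 ÷ 8 = 122 remainder 2
122 ÷ 8 = 15 remainder 2
15 ÷ 8 = 1 remainder 7
1 ÷ 8 = 0 remainder 1
Reading remainders bottom-up:
= 0o172231


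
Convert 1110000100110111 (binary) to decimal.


Positional values:
Bit 0: 1 × 2^0 = 1
Bit 1: 1 × 2^1 = 2
Bit 2: 1 × 2^2 = 4
Bit 4: 1 × 2^4 = 16
Bit 5: 1 × 2^5 = 32
Bit 8: 1 × 2^8 = 256
Bit 13: 1 × 2^13 = 8192
Bit 14: 1 × 2^14 = 16384
Bit 15: 1 × 2^15 = 32768
Sum = 1 + 2 + 4 + 16 + 32 + 256 + 8192 + 16384 + 32768
= 57655


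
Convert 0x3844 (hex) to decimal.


Positional values:
Position 0: 4 × 16^0 = 4 × 1 = 4
Position 1: 4 × 16^1 = 4 × 16 = 64
Position 2: 8 × 16^2 = 8 × 256 = 2048
Position 3: 3 × 16^3 = 3 × 4096 = 12288
Sum = 4 + 64 + 2048 + 12288
= 14404


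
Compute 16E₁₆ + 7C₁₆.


Align and add column by column (LSB to MSB, each column mod 16 with carry):
  016E
+ 007C
  ----
  col 0: E(14) + C(12) + 0 (carry in) = 26 → A(10), carry out 1
  col 1: 6(6) + 7(7) + 1 (carry in) = 14 → E(14), carry out 0
  col 2: 1(1) + 0(0) + 0 (carry in) = 1 → 1(1), carry out 0
  col 3: 0(0) + 0(0) + 0 (carry in) = 0 → 0(0), carry out 0
Reading digits MSB→LSB: 01EA
Strip leading zeros: 1EA
= 0x1EA


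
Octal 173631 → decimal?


Positional values:
Position 0: 1 × 8^0 = 1
Position 1: 3 × 8^1 = 24
Position 2: 6 × 8^2 = 384
Position 3: 3 × 8^3 = 1536
Position 4: 7 × 8^4 = 28672
Position 5: 1 × 8^5 = 32768
Sum = 1 + 24 + 384 + 1536 + 28672 + 32768
= 63385


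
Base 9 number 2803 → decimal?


Positional values (base 9):
  3 × 9^0 = 3 × 1 = 3
  0 × 9^1 = 0 × 9 = 0
  8 × 9^2 = 8 × 81 = 648
  2 × 9^3 = 2 × 729 = 1458
Sum = 3 + 0 + 648 + 1458
= 2109


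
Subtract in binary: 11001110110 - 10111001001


Align and subtract column by column (LSB to MSB, borrowing when needed):
  11001110110
- 10111001001
  -----------
  col 0: (0 - 0 borrow-in) - 1 → borrow from next column: (0+2) - 1 = 1, borrow out 1
  col 1: (1 - 1 borrow-in) - 0 → 0 - 0 = 0, borrow out 0
  col 2: (1 - 0 borrow-in) - 0 → 1 - 0 = 1, borrow out 0
  col 3: (0 - 0 borrow-in) - 1 → borrow from next column: (0+2) - 1 = 1, borrow out 1
  col 4: (1 - 1 borrow-in) - 0 → 0 - 0 = 0, borrow out 0
  col 5: (1 - 0 borrow-in) - 0 → 1 - 0 = 1, borrow out 0
  col 6: (1 - 0 borrow-in) - 1 → 1 - 1 = 0, borrow out 0
  col 7: (0 - 0 borrow-in) - 1 → borrow from next column: (0+2) - 1 = 1, borrow out 1
  col 8: (0 - 1 borrow-in) - 1 → borrow from next column: (-1+2) - 1 = 0, borrow out 1
  col 9: (1 - 1 borrow-in) - 0 → 0 - 0 = 0, borrow out 0
  col 10: (1 - 0 borrow-in) - 1 → 1 - 1 = 0, borrow out 0
Reading bits MSB→LSB: 00010101101
Strip leading zeros: 10101101
= 10101101


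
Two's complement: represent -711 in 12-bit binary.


Original: 001011000111
Step 1 - Invert all bits: 110100111000
Step 2 - Add 1: 110100111000 + 1
= 110100111001 (represents -711)


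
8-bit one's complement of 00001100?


Original: 00001100
Invert all bits:
  bit 0: 0 → 1
  bit 1: 0 → 1
  bit 2: 0 → 1
  bit 3: 0 → 1
  bit 4: 1 → 0
  bit 5: 1 → 0
  bit 6: 0 → 1
  bit 7: 0 → 1
= 11110011


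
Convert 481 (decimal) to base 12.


Divide by 12 repeatedly:
481 ÷ 12 = 40 remainder 1
40 ÷ 12 = 3 remainder 4
3 ÷ 12 = 0 remainder 3
Reading remainders bottom-up:
= 341


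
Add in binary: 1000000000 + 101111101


Align and add column by column (LSB to MSB, carry propagating):
  01000000000
+ 00101111101
  -----------
  col 0: 0 + 1 + 0 (carry in) = 1 → bit 1, carry out 0
  col 1: 0 + 0 + 0 (carry in) = 0 → bit 0, carry out 0
  col 2: 0 + 1 + 0 (carry in) = 1 → bit 1, carry out 0
  col 3: 0 + 1 + 0 (carry in) = 1 → bit 1, carry out 0
  col 4: 0 + 1 + 0 (carry in) = 1 → bit 1, carry out 0
  col 5: 0 + 1 + 0 (carry in) = 1 → bit 1, carry out 0
  col 6: 0 + 1 + 0 (carry in) = 1 → bit 1, carry out 0
  col 7: 0 + 0 + 0 (carry in) = 0 → bit 0, carry out 0
  col 8: 0 + 1 + 0 (carry in) = 1 → bit 1, carry out 0
  col 9: 1 + 0 + 0 (carry in) = 1 → bit 1, carry out 0
  col 10: 0 + 0 + 0 (carry in) = 0 → bit 0, carry out 0
Reading bits MSB→LSB: 01101111101
Strip leading zeros: 1101111101
= 1101111101


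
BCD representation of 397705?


Each digit → 4-bit binary:
  3 → 0011
  9 → 1001
  7 → 0111
  7 → 0111
  0 → 0000
  5 → 0101
= 0011 1001 0111 0111 0000 0101


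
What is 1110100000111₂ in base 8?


Group into 3-bit groups: 001110100000111
  001 = 1
  110 = 6
  100 = 4
  000 = 0
  111 = 7
= 0o16407


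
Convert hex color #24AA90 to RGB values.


Hex: #24AA90
R = 24₁₆ = 36
G = AA₁₆ = 170
B = 90₁₆ = 144
= RGB(36, 170, 144)


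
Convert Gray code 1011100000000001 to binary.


Gray code: 1011100000000001
MSB stays the same: 1
Each subsequent bit = prev_binary XOR current_gray:
  B[1] = 1 XOR 0 = 1
  B[2] = 1 XOR 1 = 0
  B[3] = 0 XOR 1 = 1
  B[4] = 1 XOR 1 = 0
  B[5] = 0 XOR 0 = 0
  B[6] = 0 XOR 0 = 0
  B[7] = 0 XOR 0 = 0
  B[8] = 0 XOR 0 = 0
  B[9] = 0 XOR 0 = 0
  B[10] = 0 XOR 0 = 0
  B[11] = 0 XOR 0 = 0
  B[12] = 0 XOR 0 = 0
  B[13] = 0 XOR 0 = 0
  B[14] = 0 XOR 0 = 0
  B[15] = 0 XOR 1 = 1
= 1101000000000001 (53249 decimal)


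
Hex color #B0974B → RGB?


Hex: #B0974B
R = B0₁₆ = 176
G = 97₁₆ = 151
B = 4B₁₆ = 75
= RGB(176, 151, 75)


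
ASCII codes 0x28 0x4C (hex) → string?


Codes (hex): 0x28 0x4C
Per-code ASCII lookup:
  0x28 = 40  (special character) → '('
  0x4C = 76  (range 65-90: uppercase, 76 - 65 = 11) → 'L'
= '(L'


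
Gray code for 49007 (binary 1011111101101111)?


Binary: 1011111101101111
Gray code: G = B XOR (B >> 1)
B >> 1 = 0101111110110111
1011111101101111 XOR 0101111110110111:
  1 XOR 0 = 1
  0 XOR 1 = 1
  1 XOR 0 = 1
  1 XOR 1 = 0
  1 XOR 1 = 0
  1 XOR 1 = 0
  1 XOR 1 = 0
  1 XOR 1 = 0
  0 XOR 1 = 1
  1 XOR 0 = 1
  1 XOR 1 = 0
  0 XOR 1 = 1
  1 XOR 0 = 1
  1 XOR 1 = 0
  1 XOR 1 = 0
  1 XOR 1 = 0
= 1110000011011000


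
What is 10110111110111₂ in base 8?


Group into 3-bit groups: 010110111110111
  010 = 2
  110 = 6
  111 = 7
  110 = 6
  111 = 7
= 0o26767


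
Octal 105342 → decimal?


Positional values:
Position 0: 2 × 8^0 = 2
Position 1: 4 × 8^1 = 32
Position 2: 3 × 8^2 = 192
Position 3: 5 × 8^3 = 2560
Position 4: 0 × 8^4 = 0
Position 5: 1 × 8^5 = 32768
Sum = 2 + 32 + 192 + 2560 + 0 + 32768
= 35554


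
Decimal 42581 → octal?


Divide by 8 repeatedly:
42581 ÷ 8 = 5322 remainder 5
5322 ÷ 8 = 665 remainder 2
665 ÷ 8 = 83 remainder 1
83 ÷ 8 = 10 remainder 3
10 ÷ 8 = 1 remainder 2
1 ÷ 8 = 0 remainder 1
Reading remainders bottom-up:
= 0o123125


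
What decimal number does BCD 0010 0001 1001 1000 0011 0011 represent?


Each 4-bit group → digit:
  0010 → 2
  0001 → 1
  1001 → 9
  1000 → 8
  0011 → 3
  0011 → 3
= 219833


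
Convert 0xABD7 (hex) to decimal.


Positional values:
Position 0: 7 × 16^0 = 7 × 1 = 7
Position 1: D × 16^1 = 13 × 16 = 208
Position 2: B × 16^2 = 11 × 256 = 2816
Position 3: A × 16^3 = 10 × 4096 = 40960
Sum = 7 + 208 + 2816 + 40960
= 43991


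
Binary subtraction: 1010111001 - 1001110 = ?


Align and subtract column by column (LSB to MSB, borrowing when needed):
  1010111001
- 0001001110
  ----------
  col 0: (1 - 0 borrow-in) - 0 → 1 - 0 = 1, borrow out 0
  col 1: (0 - 0 borrow-in) - 1 → borrow from next column: (0+2) - 1 = 1, borrow out 1
  col 2: (0 - 1 borrow-in) - 1 → borrow from next column: (-1+2) - 1 = 0, borrow out 1
  col 3: (1 - 1 borrow-in) - 1 → borrow from next column: (0+2) - 1 = 1, borrow out 1
  col 4: (1 - 1 borrow-in) - 0 → 0 - 0 = 0, borrow out 0
  col 5: (1 - 0 borrow-in) - 0 → 1 - 0 = 1, borrow out 0
  col 6: (0 - 0 borrow-in) - 1 → borrow from next column: (0+2) - 1 = 1, borrow out 1
  col 7: (1 - 1 borrow-in) - 0 → 0 - 0 = 0, borrow out 0
  col 8: (0 - 0 borrow-in) - 0 → 0 - 0 = 0, borrow out 0
  col 9: (1 - 0 borrow-in) - 0 → 1 - 0 = 1, borrow out 0
Reading bits MSB→LSB: 1001101011
Strip leading zeros: 1001101011
= 1001101011


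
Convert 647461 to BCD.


Each digit → 4-bit binary:
  6 → 0110
  4 → 0100
  7 → 0111
  4 → 0100
  6 → 0110
  1 → 0001
= 0110 0100 0111 0100 0110 0001


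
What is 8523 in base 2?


Divide by 2 repeatedly:
8523 ÷ 2 = 4261 remainder 1
4261 ÷ 2 = 2130 remainder 1
2130 ÷ 2 = 1065 remainder 0
1065 ÷ 2 = 532 remainder 1
532 ÷ 2 = 266 remainder 0
266 ÷ 2 = 133 remainder 0
133 ÷ 2 = 66 remainder 1
66 ÷ 2 = 33 remainder 0
33 ÷ 2 = 16 remainder 1
16 ÷ 2 = 8 remainder 0
8 ÷ 2 = 4 remainder 0
4 ÷ 2 = 2 remainder 0
2 ÷ 2 = 1 remainder 0
1 ÷ 2 = 0 remainder 1
Reading remainders bottom-up:
= 10000101001011


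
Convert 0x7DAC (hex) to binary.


Each hex digit → 4 binary bits:
  7 = 0111
  D = 1101
  A = 1010
  C = 1100
Concatenate: 0111 1101 1010 1100
= 0111110110101100


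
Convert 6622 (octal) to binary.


Each octal digit → 3 binary bits:
  6 = 110
  6 = 110
  2 = 010
  2 = 010
Concatenate: 110 110 010 010
= 110110010010


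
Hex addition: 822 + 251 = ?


Align and add column by column (LSB to MSB, each column mod 16 with carry):
  0822
+ 0251
  ----
  col 0: 2(2) + 1(1) + 0 (carry in) = 3 → 3(3), carry out 0
  col 1: 2(2) + 5(5) + 0 (carry in) = 7 → 7(7), carry out 0
  col 2: 8(8) + 2(2) + 0 (carry in) = 10 → A(10), carry out 0
  col 3: 0(0) + 0(0) + 0 (carry in) = 0 → 0(0), carry out 0
Reading digits MSB→LSB: 0A73
Strip leading zeros: A73
= 0xA73


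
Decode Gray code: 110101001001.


Gray code: 110101001001
MSB stays the same: 1
Each subsequent bit = prev_binary XOR current_gray:
  B[1] = 1 XOR 1 = 0
  B[2] = 0 XOR 0 = 0
  B[3] = 0 XOR 1 = 1
  B[4] = 1 XOR 0 = 1
  B[5] = 1 XOR 1 = 0
  B[6] = 0 XOR 0 = 0
  B[7] = 0 XOR 0 = 0
  B[8] = 0 XOR 1 = 1
  B[9] = 1 XOR 0 = 1
  B[10] = 1 XOR 0 = 1
  B[11] = 1 XOR 1 = 0
= 100110001110 (2446 decimal)


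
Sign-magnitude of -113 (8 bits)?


Sign bit: 1 (negative)
Magnitude: 113 = 1110001
= 11110001


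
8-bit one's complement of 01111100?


Original: 01111100
Invert all bits:
  bit 0: 0 → 1
  bit 1: 1 → 0
  bit 2: 1 → 0
  bit 3: 1 → 0
  bit 4: 1 → 0
  bit 5: 1 → 0
  bit 6: 0 → 1
  bit 7: 0 → 1
= 10000011


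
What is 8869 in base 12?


Divide by 12 repeatedly:
8869 ÷ 12 = 739 remainder 1
739 ÷ 12 = 61 remainder 7
61 ÷ 12 = 5 remainder 1
5 ÷ 12 = 0 remainder 5
Reading remainders bottom-up:
= 5171


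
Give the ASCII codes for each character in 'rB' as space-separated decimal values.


String: 'rB'  (2 characters)
Per-character ASCII lookup:
  'r': lowercase starts at 97: 'r' = 97 + 17 = 114
  'B': uppercase starts at 65: 'B' = 65 + 1 = 66
= 114 66


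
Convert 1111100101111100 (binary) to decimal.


Positional values:
Bit 2: 1 × 2^2 = 4
Bit 3: 1 × 2^3 = 8
Bit 4: 1 × 2^4 = 16
Bit 5: 1 × 2^5 = 32
Bit 6: 1 × 2^6 = 64
Bit 8: 1 × 2^8 = 256
Bit 11: 1 × 2^11 = 2048
Bit 12: 1 × 2^12 = 4096
Bit 13: 1 × 2^13 = 8192
Bit 14: 1 × 2^14 = 16384
Bit 15: 1 × 2^15 = 32768
Sum = 4 + 8 + 16 + 32 + 64 + 256 + 2048 + 4096 + 8192 + 16384 + 32768
= 63868


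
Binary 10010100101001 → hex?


Group into 4-bit nibbles: 0010010100101001
  0010 = 2
  0101 = 5
  0010 = 2
  1001 = 9
= 0x2529


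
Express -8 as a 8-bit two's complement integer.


Original: 00001000
Step 1 - Invert all bits: 11110111
Step 2 - Add 1: 11110111 + 1
= 11111000 (represents -8)


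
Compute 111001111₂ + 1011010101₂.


Align and add column by column (LSB to MSB, carry propagating):
  00111001111
+ 01011010101
  -----------
  col 0: 1 + 1 + 0 (carry in) = 2 → bit 0, carry out 1
  col 1: 1 + 0 + 1 (carry in) = 2 → bit 0, carry out 1
  col 2: 1 + 1 + 1 (carry in) = 3 → bit 1, carry out 1
  col 3: 1 + 0 + 1 (carry in) = 2 → bit 0, carry out 1
  col 4: 0 + 1 + 1 (carry in) = 2 → bit 0, carry out 1
  col 5: 0 + 0 + 1 (carry in) = 1 → bit 1, carry out 0
  col 6: 1 + 1 + 0 (carry in) = 2 → bit 0, carry out 1
  col 7: 1 + 1 + 1 (carry in) = 3 → bit 1, carry out 1
  col 8: 1 + 0 + 1 (carry in) = 2 → bit 0, carry out 1
  col 9: 0 + 1 + 1 (carry in) = 2 → bit 0, carry out 1
  col 10: 0 + 0 + 1 (carry in) = 1 → bit 1, carry out 0
Reading bits MSB→LSB: 10010100100
Strip leading zeros: 10010100100
= 10010100100


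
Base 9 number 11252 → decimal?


Positional values (base 9):
  2 × 9^0 = 2 × 1 = 2
  5 × 9^1 = 5 × 9 = 45
  2 × 9^2 = 2 × 81 = 162
  1 × 9^3 = 1 × 729 = 729
  1 × 9^4 = 1 × 6561 = 6561
Sum = 2 + 45 + 162 + 729 + 6561
= 7499


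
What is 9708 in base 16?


Divide by 16 repeatedly:
9708 ÷ 16 = 606 remainder 12 (C)
606 ÷ 16 = 37 remainder 14 (E)
37 ÷ 16 = 2 remainder 5 (5)
2 ÷ 16 = 0 remainder 2 (2)
Reading remainders bottom-up:
= 0x25EC


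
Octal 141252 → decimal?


Positional values:
Position 0: 2 × 8^0 = 2
Position 1: 5 × 8^1 = 40
Position 2: 2 × 8^2 = 128
Position 3: 1 × 8^3 = 512
Position 4: 4 × 8^4 = 16384
Position 5: 1 × 8^5 = 32768
Sum = 2 + 40 + 128 + 512 + 16384 + 32768
= 49834


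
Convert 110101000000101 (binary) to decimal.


Positional values:
Bit 0: 1 × 2^0 = 1
Bit 2: 1 × 2^2 = 4
Bit 9: 1 × 2^9 = 512
Bit 11: 1 × 2^11 = 2048
Bit 13: 1 × 2^13 = 8192
Bit 14: 1 × 2^14 = 16384
Sum = 1 + 4 + 512 + 2048 + 8192 + 16384
= 27141


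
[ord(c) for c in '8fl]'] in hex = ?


String: '8fl]'  (4 characters)
Per-character ASCII lookup:
  '8': digits start at 48: '8' = 48 + 8 = 56 → 0x38
  'f': lowercase starts at 97: 'f' = 97 + 5 = 102 → 0x66
  'l': lowercase starts at 97: 'l' = 97 + 11 = 108 → 0x6C
  ']': special character: ']' = 93 → 0x5D
= 0x38 0x66 0x6C 0x5D


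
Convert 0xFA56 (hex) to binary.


Each hex digit → 4 binary bits:
  F = 1111
  A = 1010
  5 = 0101
  6 = 0110
Concatenate: 1111 1010 0101 0110
= 1111101001010110


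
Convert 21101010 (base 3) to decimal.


Positional values (base 3):
  0 × 3^0 = 0 × 1 = 0
  1 × 3^1 = 1 × 3 = 3
  0 × 3^2 = 0 × 9 = 0
  1 × 3^3 = 1 × 27 = 27
  0 × 3^4 = 0 × 81 = 0
  1 × 3^5 = 1 × 243 = 243
  1 × 3^6 = 1 × 729 = 729
  2 × 3^7 = 2 × 2187 = 4374
Sum = 0 + 3 + 0 + 27 + 0 + 243 + 729 + 4374
= 5376


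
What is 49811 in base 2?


Divide by 2 repeatedly:
49811 ÷ 2 = 24905 remainder 1
24905 ÷ 2 = 12452 remainder 1
12452 ÷ 2 = 6226 remainder 0
6226 ÷ 2 = 3113 remainder 0
3113 ÷ 2 = 1556 remainder 1
1556 ÷ 2 = 778 remainder 0
778 ÷ 2 = 389 remainder 0
389 ÷ 2 = 194 remainder 1
194 ÷ 2 = 97 remainder 0
97 ÷ 2 = 48 remainder 1
48 ÷ 2 = 24 remainder 0
24 ÷ 2 = 12 remainder 0
12 ÷ 2 = 6 remainder 0
6 ÷ 2 = 3 remainder 0
3 ÷ 2 = 1 remainder 1
1 ÷ 2 = 0 remainder 1
Reading remainders bottom-up:
= 1100001010010011


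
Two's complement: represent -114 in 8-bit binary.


Original: 01110010
Step 1 - Invert all bits: 10001101
Step 2 - Add 1: 10001101 + 1
= 10001110 (represents -114)


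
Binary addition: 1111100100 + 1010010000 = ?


Align and add column by column (LSB to MSB, carry propagating):
  01111100100
+ 01010010000
  -----------
  col 0: 0 + 0 + 0 (carry in) = 0 → bit 0, carry out 0
  col 1: 0 + 0 + 0 (carry in) = 0 → bit 0, carry out 0
  col 2: 1 + 0 + 0 (carry in) = 1 → bit 1, carry out 0
  col 3: 0 + 0 + 0 (carry in) = 0 → bit 0, carry out 0
  col 4: 0 + 1 + 0 (carry in) = 1 → bit 1, carry out 0
  col 5: 1 + 0 + 0 (carry in) = 1 → bit 1, carry out 0
  col 6: 1 + 0 + 0 (carry in) = 1 → bit 1, carry out 0
  col 7: 1 + 1 + 0 (carry in) = 2 → bit 0, carry out 1
  col 8: 1 + 0 + 1 (carry in) = 2 → bit 0, carry out 1
  col 9: 1 + 1 + 1 (carry in) = 3 → bit 1, carry out 1
  col 10: 0 + 0 + 1 (carry in) = 1 → bit 1, carry out 0
Reading bits MSB→LSB: 11001110100
Strip leading zeros: 11001110100
= 11001110100


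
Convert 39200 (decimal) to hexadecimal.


Divide by 16 repeatedly:
39200 ÷ 16 = 2450 remainder 0 (0)
2450 ÷ 16 = 153 remainder 2 (2)
153 ÷ 16 = 9 remainder 9 (9)
9 ÷ 16 = 0 remainder 9 (9)
Reading remainders bottom-up:
= 0x9920


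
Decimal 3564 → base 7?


Divide by 7 repeatedly:
3564 ÷ 7 = 509 remainder 1
509 ÷ 7 = 72 remainder 5
72 ÷ 7 = 10 remainder 2
10 ÷ 7 = 1 remainder 3
1 ÷ 7 = 0 remainder 1
Reading remainders bottom-up:
= 13251


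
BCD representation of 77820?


Each digit → 4-bit binary:
  7 → 0111
  7 → 0111
  8 → 1000
  2 → 0010
  0 → 0000
= 0111 0111 1000 0010 0000


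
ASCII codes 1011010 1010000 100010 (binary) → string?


Codes (binary): 1011010 1010000 100010
Per-code ASCII lookup:
  1011010 = 90  (range 65-90: uppercase, 90 - 65 = 25) → 'Z'
  1010000 = 80  (range 65-90: uppercase, 80 - 65 = 15) → 'P'
  100010 = 34  (special character) → '"'
= 'ZP"'


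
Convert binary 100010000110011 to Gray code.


Binary: 100010000110011
Gray code: G = B XOR (B >> 1)
B >> 1 = 010001000011001
100010000110011 XOR 010001000011001:
  1 XOR 0 = 1
  0 XOR 1 = 1
  0 XOR 0 = 0
  0 XOR 0 = 0
  1 XOR 0 = 1
  0 XOR 1 = 1
  0 XOR 0 = 0
  0 XOR 0 = 0
  0 XOR 0 = 0
  1 XOR 0 = 1
  1 XOR 1 = 0
  0 XOR 1 = 1
  0 XOR 0 = 0
  1 XOR 0 = 1
  1 XOR 1 = 0
= 110011000101010


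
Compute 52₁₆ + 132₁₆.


Align and add column by column (LSB to MSB, each column mod 16 with carry):
  0052
+ 0132
  ----
  col 0: 2(2) + 2(2) + 0 (carry in) = 4 → 4(4), carry out 0
  col 1: 5(5) + 3(3) + 0 (carry in) = 8 → 8(8), carry out 0
  col 2: 0(0) + 1(1) + 0 (carry in) = 1 → 1(1), carry out 0
  col 3: 0(0) + 0(0) + 0 (carry in) = 0 → 0(0), carry out 0
Reading digits MSB→LSB: 0184
Strip leading zeros: 184
= 0x184


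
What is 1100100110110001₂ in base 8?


Group into 3-bit groups: 001100100110110001
  001 = 1
  100 = 4
  100 = 4
  110 = 6
  110 = 6
  001 = 1
= 0o144661


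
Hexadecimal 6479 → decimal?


Positional values:
Position 0: 9 × 16^0 = 9 × 1 = 9
Position 1: 7 × 16^1 = 7 × 16 = 112
Position 2: 4 × 16^2 = 4 × 256 = 1024
Position 3: 6 × 16^3 = 6 × 4096 = 24576
Sum = 9 + 112 + 1024 + 24576
= 25721


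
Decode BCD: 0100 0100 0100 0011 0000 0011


Each 4-bit group → digit:
  0100 → 4
  0100 → 4
  0100 → 4
  0011 → 3
  0000 → 0
  0011 → 3
= 444303


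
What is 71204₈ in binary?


Each octal digit → 3 binary bits:
  7 = 111
  1 = 001
  2 = 010
  0 = 000
  4 = 100
Concatenate: 111 001 010 000 100
= 111001010000100


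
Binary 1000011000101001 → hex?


Group into 4-bit nibbles: 1000011000101001
  1000 = 8
  0110 = 6
  0010 = 2
  1001 = 9
= 0x8629


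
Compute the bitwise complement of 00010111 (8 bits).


Original: 00010111
Invert all bits:
  bit 0: 0 → 1
  bit 1: 0 → 1
  bit 2: 0 → 1
  bit 3: 1 → 0
  bit 4: 0 → 1
  bit 5: 1 → 0
  bit 6: 1 → 0
  bit 7: 1 → 0
= 11101000


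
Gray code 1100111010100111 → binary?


Gray code: 1100111010100111
MSB stays the same: 1
Each subsequent bit = prev_binary XOR current_gray:
  B[1] = 1 XOR 1 = 0
  B[2] = 0 XOR 0 = 0
  B[3] = 0 XOR 0 = 0
  B[4] = 0 XOR 1 = 1
  B[5] = 1 XOR 1 = 0
  B[6] = 0 XOR 1 = 1
  B[7] = 1 XOR 0 = 1
  B[8] = 1 XOR 1 = 0
  B[9] = 0 XOR 0 = 0
  B[10] = 0 XOR 1 = 1
  B[11] = 1 XOR 0 = 1
  B[12] = 1 XOR 0 = 1
  B[13] = 1 XOR 1 = 0
  B[14] = 0 XOR 1 = 1
  B[15] = 1 XOR 1 = 0
= 1000101100111010 (35642 decimal)


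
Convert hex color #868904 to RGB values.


Hex: #868904
R = 86₁₆ = 134
G = 89₁₆ = 137
B = 04₁₆ = 4
= RGB(134, 137, 4)


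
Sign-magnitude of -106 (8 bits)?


Sign bit: 1 (negative)
Magnitude: 106 = 1101010
= 11101010


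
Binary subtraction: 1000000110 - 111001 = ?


Align and subtract column by column (LSB to MSB, borrowing when needed):
  1000000110
- 0000111001
  ----------
  col 0: (0 - 0 borrow-in) - 1 → borrow from next column: (0+2) - 1 = 1, borrow out 1
  col 1: (1 - 1 borrow-in) - 0 → 0 - 0 = 0, borrow out 0
  col 2: (1 - 0 borrow-in) - 0 → 1 - 0 = 1, borrow out 0
  col 3: (0 - 0 borrow-in) - 1 → borrow from next column: (0+2) - 1 = 1, borrow out 1
  col 4: (0 - 1 borrow-in) - 1 → borrow from next column: (-1+2) - 1 = 0, borrow out 1
  col 5: (0 - 1 borrow-in) - 1 → borrow from next column: (-1+2) - 1 = 0, borrow out 1
  col 6: (0 - 1 borrow-in) - 0 → borrow from next column: (-1+2) - 0 = 1, borrow out 1
  col 7: (0 - 1 borrow-in) - 0 → borrow from next column: (-1+2) - 0 = 1, borrow out 1
  col 8: (0 - 1 borrow-in) - 0 → borrow from next column: (-1+2) - 0 = 1, borrow out 1
  col 9: (1 - 1 borrow-in) - 0 → 0 - 0 = 0, borrow out 0
Reading bits MSB→LSB: 0111001101
Strip leading zeros: 111001101
= 111001101


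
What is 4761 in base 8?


Divide by 8 repeatedly:
4761 ÷ 8 = 595 remainder 1
595 ÷ 8 = 74 remainder 3
74 ÷ 8 = 9 remainder 2
9 ÷ 8 = 1 remainder 1
1 ÷ 8 = 0 remainder 1
Reading remainders bottom-up:
= 0o11231


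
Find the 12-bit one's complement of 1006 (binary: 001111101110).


Original: 001111101110
Invert all bits:
  bit 0: 0 → 1
  bit 1: 0 → 1
  bit 2: 1 → 0
  bit 3: 1 → 0
  bit 4: 1 → 0
  bit 5: 1 → 0
  bit 6: 1 → 0
  bit 7: 0 → 1
  bit 8: 1 → 0
  bit 9: 1 → 0
  bit 10: 1 → 0
  bit 11: 0 → 1
= 110000010001


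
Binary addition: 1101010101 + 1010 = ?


Align and add column by column (LSB to MSB, carry propagating):
  01101010101
+ 00000001010
  -----------
  col 0: 1 + 0 + 0 (carry in) = 1 → bit 1, carry out 0
  col 1: 0 + 1 + 0 (carry in) = 1 → bit 1, carry out 0
  col 2: 1 + 0 + 0 (carry in) = 1 → bit 1, carry out 0
  col 3: 0 + 1 + 0 (carry in) = 1 → bit 1, carry out 0
  col 4: 1 + 0 + 0 (carry in) = 1 → bit 1, carry out 0
  col 5: 0 + 0 + 0 (carry in) = 0 → bit 0, carry out 0
  col 6: 1 + 0 + 0 (carry in) = 1 → bit 1, carry out 0
  col 7: 0 + 0 + 0 (carry in) = 0 → bit 0, carry out 0
  col 8: 1 + 0 + 0 (carry in) = 1 → bit 1, carry out 0
  col 9: 1 + 0 + 0 (carry in) = 1 → bit 1, carry out 0
  col 10: 0 + 0 + 0 (carry in) = 0 → bit 0, carry out 0
Reading bits MSB→LSB: 01101011111
Strip leading zeros: 1101011111
= 1101011111


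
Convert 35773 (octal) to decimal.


Positional values:
Position 0: 3 × 8^0 = 3
Position 1: 7 × 8^1 = 56
Position 2: 7 × 8^2 = 448
Position 3: 5 × 8^3 = 2560
Position 4: 3 × 8^4 = 12288
Sum = 3 + 56 + 448 + 2560 + 12288
= 15355


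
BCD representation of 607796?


Each digit → 4-bit binary:
  6 → 0110
  0 → 0000
  7 → 0111
  7 → 0111
  9 → 1001
  6 → 0110
= 0110 0000 0111 0111 1001 0110


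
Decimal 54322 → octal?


Divide by 8 repeatedly:
54322 ÷ 8 = 6790 remainder 2
6790 ÷ 8 = 848 remainder 6
848 ÷ 8 = 106 remainder 0
106 ÷ 8 = 13 remainder 2
13 ÷ 8 = 1 remainder 5
1 ÷ 8 = 0 remainder 1
Reading remainders bottom-up:
= 0o152062


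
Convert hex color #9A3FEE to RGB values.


Hex: #9A3FEE
R = 9A₁₆ = 154
G = 3F₁₆ = 63
B = EE₁₆ = 238
= RGB(154, 63, 238)


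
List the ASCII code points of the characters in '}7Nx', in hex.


String: '}7Nx'  (4 characters)
Per-character ASCII lookup:
  '}': special character: '}' = 125 → 0x7D
  '7': digits start at 48: '7' = 48 + 7 = 55 → 0x37
  'N': uppercase starts at 65: 'N' = 65 + 13 = 78 → 0x4E
  'x': lowercase starts at 97: 'x' = 97 + 23 = 120 → 0x78
= 0x7D 0x37 0x4E 0x78


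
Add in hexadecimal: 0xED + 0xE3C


Align and add column by column (LSB to MSB, each column mod 16 with carry):
  00ED
+ 0E3C
  ----
  col 0: D(13) + C(12) + 0 (carry in) = 25 → 9(9), carry out 1
  col 1: E(14) + 3(3) + 1 (carry in) = 18 → 2(2), carry out 1
  col 2: 0(0) + E(14) + 1 (carry in) = 15 → F(15), carry out 0
  col 3: 0(0) + 0(0) + 0 (carry in) = 0 → 0(0), carry out 0
Reading digits MSB→LSB: 0F29
Strip leading zeros: F29
= 0xF29


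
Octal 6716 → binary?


Each octal digit → 3 binary bits:
  6 = 110
  7 = 111
  1 = 001
  6 = 110
Concatenate: 110 111 001 110
= 110111001110


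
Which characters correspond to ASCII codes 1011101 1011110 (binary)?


Codes (binary): 1011101 1011110
Per-code ASCII lookup:
  1011101 = 93  (special character) → ']'
  1011110 = 94  (special character) → '^'
= ']^'


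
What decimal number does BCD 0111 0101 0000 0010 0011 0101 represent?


Each 4-bit group → digit:
  0111 → 7
  0101 → 5
  0000 → 0
  0010 → 2
  0011 → 3
  0101 → 5
= 750235


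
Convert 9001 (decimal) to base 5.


Divide by 5 repeatedly:
9001 ÷ 5 = 1800 remainder 1
1800 ÷ 5 = 360 remainder 0
360 ÷ 5 = 72 remainder 0
72 ÷ 5 = 14 remainder 2
14 ÷ 5 = 2 remainder 4
2 ÷ 5 = 0 remainder 2
Reading remainders bottom-up:
= 242001


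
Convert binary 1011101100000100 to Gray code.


Binary: 1011101100000100
Gray code: G = B XOR (B >> 1)
B >> 1 = 0101110110000010
1011101100000100 XOR 0101110110000010:
  1 XOR 0 = 1
  0 XOR 1 = 1
  1 XOR 0 = 1
  1 XOR 1 = 0
  1 XOR 1 = 0
  0 XOR 1 = 1
  1 XOR 0 = 1
  1 XOR 1 = 0
  0 XOR 1 = 1
  0 XOR 0 = 0
  0 XOR 0 = 0
  0 XOR 0 = 0
  0 XOR 0 = 0
  1 XOR 0 = 1
  0 XOR 1 = 1
  0 XOR 0 = 0
= 1110011010000110


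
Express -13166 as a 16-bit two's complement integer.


Original: 0011001101101110
Step 1 - Invert all bits: 1100110010010001
Step 2 - Add 1: 1100110010010001 + 1
= 1100110010010010 (represents -13166)


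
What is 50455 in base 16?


Divide by 16 repeatedly:
50455 ÷ 16 = 3153 remainder 7 (7)
3153 ÷ 16 = 197 remainder 1 (1)
197 ÷ 16 = 12 remainder 5 (5)
12 ÷ 16 = 0 remainder 12 (C)
Reading remainders bottom-up:
= 0xC517


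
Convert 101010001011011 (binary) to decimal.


Positional values:
Bit 0: 1 × 2^0 = 1
Bit 1: 1 × 2^1 = 2
Bit 3: 1 × 2^3 = 8
Bit 4: 1 × 2^4 = 16
Bit 6: 1 × 2^6 = 64
Bit 10: 1 × 2^10 = 1024
Bit 12: 1 × 2^12 = 4096
Bit 14: 1 × 2^14 = 16384
Sum = 1 + 2 + 8 + 16 + 64 + 1024 + 4096 + 16384
= 21595


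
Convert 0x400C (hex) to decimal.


Positional values:
Position 0: C × 16^0 = 12 × 1 = 12
Position 1: 0 × 16^1 = 0 × 16 = 0
Position 2: 0 × 16^2 = 0 × 256 = 0
Position 3: 4 × 16^3 = 4 × 4096 = 16384
Sum = 12 + 0 + 0 + 16384
= 16396


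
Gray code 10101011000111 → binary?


Gray code: 10101011000111
MSB stays the same: 1
Each subsequent bit = prev_binary XOR current_gray:
  B[1] = 1 XOR 0 = 1
  B[2] = 1 XOR 1 = 0
  B[3] = 0 XOR 0 = 0
  B[4] = 0 XOR 1 = 1
  B[5] = 1 XOR 0 = 1
  B[6] = 1 XOR 1 = 0
  B[7] = 0 XOR 1 = 1
  B[8] = 1 XOR 0 = 1
  B[9] = 1 XOR 0 = 1
  B[10] = 1 XOR 0 = 1
  B[11] = 1 XOR 1 = 0
  B[12] = 0 XOR 1 = 1
  B[13] = 1 XOR 1 = 0
= 11001101111010 (13178 decimal)


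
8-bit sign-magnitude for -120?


Sign bit: 1 (negative)
Magnitude: 120 = 1111000
= 11111000


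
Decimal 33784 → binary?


Divide by 2 repeatedly:
33784 ÷ 2 = 16892 remainder 0
16892 ÷ 2 = 8446 remainder 0
8446 ÷ 2 = 4223 remainder 0
4223 ÷ 2 = 2111 remainder 1
2111 ÷ 2 = 1055 remainder 1
1055 ÷ 2 = 527 remainder 1
527 ÷ 2 = 263 remainder 1
263 ÷ 2 = 131 remainder 1
131 ÷ 2 = 65 remainder 1
65 ÷ 2 = 32 remainder 1
32 ÷ 2 = 16 remainder 0
16 ÷ 2 = 8 remainder 0
8 ÷ 2 = 4 remainder 0
4 ÷ 2 = 2 remainder 0
2 ÷ 2 = 1 remainder 0
1 ÷ 2 = 0 remainder 1
Reading remainders bottom-up:
= 1000001111111000


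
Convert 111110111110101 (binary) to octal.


Group into 3-bit groups: 111110111110101
  111 = 7
  110 = 6
  111 = 7
  110 = 6
  101 = 5
= 0o76765


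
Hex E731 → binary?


Each hex digit → 4 binary bits:
  E = 1110
  7 = 0111
  3 = 0011
  1 = 0001
Concatenate: 1110 0111 0011 0001
= 1110011100110001


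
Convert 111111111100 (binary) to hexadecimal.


Group into 4-bit nibbles: 111111111100
  1111 = F
  1111 = F
  1100 = C
= 0xFFC


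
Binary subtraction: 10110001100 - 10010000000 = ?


Align and subtract column by column (LSB to MSB, borrowing when needed):
  10110001100
- 10010000000
  -----------
  col 0: (0 - 0 borrow-in) - 0 → 0 - 0 = 0, borrow out 0
  col 1: (0 - 0 borrow-in) - 0 → 0 - 0 = 0, borrow out 0
  col 2: (1 - 0 borrow-in) - 0 → 1 - 0 = 1, borrow out 0
  col 3: (1 - 0 borrow-in) - 0 → 1 - 0 = 1, borrow out 0
  col 4: (0 - 0 borrow-in) - 0 → 0 - 0 = 0, borrow out 0
  col 5: (0 - 0 borrow-in) - 0 → 0 - 0 = 0, borrow out 0
  col 6: (0 - 0 borrow-in) - 0 → 0 - 0 = 0, borrow out 0
  col 7: (1 - 0 borrow-in) - 1 → 1 - 1 = 0, borrow out 0
  col 8: (1 - 0 borrow-in) - 0 → 1 - 0 = 1, borrow out 0
  col 9: (0 - 0 borrow-in) - 0 → 0 - 0 = 0, borrow out 0
  col 10: (1 - 0 borrow-in) - 1 → 1 - 1 = 0, borrow out 0
Reading bits MSB→LSB: 00100001100
Strip leading zeros: 100001100
= 100001100


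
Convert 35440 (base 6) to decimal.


Positional values (base 6):
  0 × 6^0 = 0 × 1 = 0
  4 × 6^1 = 4 × 6 = 24
  4 × 6^2 = 4 × 36 = 144
  5 × 6^3 = 5 × 216 = 1080
  3 × 6^4 = 3 × 1296 = 3888
Sum = 0 + 24 + 144 + 1080 + 3888
= 5136


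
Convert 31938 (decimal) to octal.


Divide by 8 repeatedly:
31938 ÷ 8 = 3992 remainder 2
3992 ÷ 8 = 499 remainder 0
499 ÷ 8 = 62 remainder 3
62 ÷ 8 = 7 remainder 6
7 ÷ 8 = 0 remainder 7
Reading remainders bottom-up:
= 0o76302
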